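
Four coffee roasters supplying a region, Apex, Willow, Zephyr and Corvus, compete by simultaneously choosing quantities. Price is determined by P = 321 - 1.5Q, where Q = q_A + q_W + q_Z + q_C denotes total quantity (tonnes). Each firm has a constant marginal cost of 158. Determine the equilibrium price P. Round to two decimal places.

190.60

Each firm earns π_i = (321 - 1.5Q)q_i - 158q_i.
Setting ∂π_i/∂q_i = 0 with rivals' quantities fixed: 163 - 3q_i - (3/2)·Σ_{j≠i} q_j = 0.
By symmetry each firm produces the same amount; substituting Σ_{j≠i} q_j = 3q_i yields q_i = 163/(15/2) = 326/15.
Total output Q = 1304/15, so price P = 321 - (3/2)·(1304/15) = 953/5.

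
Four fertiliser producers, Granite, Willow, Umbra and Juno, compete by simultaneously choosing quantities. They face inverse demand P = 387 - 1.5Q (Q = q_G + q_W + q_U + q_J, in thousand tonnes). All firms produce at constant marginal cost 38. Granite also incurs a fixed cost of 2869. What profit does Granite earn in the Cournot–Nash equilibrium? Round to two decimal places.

379.03

Each firm earns π_i = (387 - 1.5Q)q_i - 38q_i.
Setting ∂π_i/∂q_i = 0 with rivals' quantities fixed: 349 - 3q_i - (3/2)·Σ_{j≠i} q_j = 0.
By symmetry each firm produces the same amount; substituting Σ_{j≠i} q_j = 3q_i yields q_i = 349/(15/2) = 698/15.
Price P = 387 - (3/2)·186.1333 = 539/5.
Granite's profit: (539/5 - 38)·(698/15) - 2869 = 379.0267.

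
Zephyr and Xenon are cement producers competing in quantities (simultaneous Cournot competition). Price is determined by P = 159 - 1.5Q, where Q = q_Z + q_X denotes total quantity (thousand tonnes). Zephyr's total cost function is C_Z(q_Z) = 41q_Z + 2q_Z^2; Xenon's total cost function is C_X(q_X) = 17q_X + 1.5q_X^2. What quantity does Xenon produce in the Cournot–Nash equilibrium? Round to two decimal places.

Zephyr's profit: π_Z = (159 - 1.5Q)q_Z - (41q_Z + 2q_Z²). Setting ∂π_Z/∂q_Z = 0: 118 - 7q_Z - (3/2)(q_X) = 0.
Xenon's first-order condition: 142 - 6q_X - (3/2)(q_Z) = 0.
So q_Z = (118 - (3/2)q_X)/7 and q_X = (142 - (3/2)q_Z)/6.
Solving the pair: q_Z = 660/53, q_X = 20.5535.

20.55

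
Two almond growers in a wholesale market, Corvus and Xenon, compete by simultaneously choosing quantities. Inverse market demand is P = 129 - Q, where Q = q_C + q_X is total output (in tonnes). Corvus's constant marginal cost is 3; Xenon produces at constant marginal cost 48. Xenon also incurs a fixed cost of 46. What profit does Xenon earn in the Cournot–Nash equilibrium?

Corvus's profit: π_C = (129 - Q)q_C - (3q_C). Setting ∂π_C/∂q_C = 0: 126 - 2q_C - (q_X) = 0.
Xenon's profit: π_X = (129 - Q)q_X - (48q_X). Setting ∂π_X/∂q_X = 0: 81 - 2q_X - (q_C) = 0.
So q_C = (126 - q_X)/2 and q_X = (81 - q_C)/2.
Solving the pair: q_C = 57, q_X = 12.
Price P = 129 - 69 = 60.
Xenon's profit: (60 - 48)·12 - 46 = 98.

98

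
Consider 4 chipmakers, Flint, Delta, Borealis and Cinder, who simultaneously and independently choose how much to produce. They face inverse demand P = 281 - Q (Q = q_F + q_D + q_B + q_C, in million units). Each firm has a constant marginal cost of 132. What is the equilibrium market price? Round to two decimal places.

161.80

Each firm earns π_i = (281 - Q)q_i - 132q_i.
Setting ∂π_i/∂q_i = 0 with rivals' quantities fixed: 149 - 2q_i - Σ_{j≠i} q_j = 0.
With identical firms every q_j equals q_i, so Σ_{j≠i} q_j = 3q_i and 149 = 5q_i, giving q_i = 149/5.
Total output Q = 596/5, so price P = 281 - 596/5 = 809/5.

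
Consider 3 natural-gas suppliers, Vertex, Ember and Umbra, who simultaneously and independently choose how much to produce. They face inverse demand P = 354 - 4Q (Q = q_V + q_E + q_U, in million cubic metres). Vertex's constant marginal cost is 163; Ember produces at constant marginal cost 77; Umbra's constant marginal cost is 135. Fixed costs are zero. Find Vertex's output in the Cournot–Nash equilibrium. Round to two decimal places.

4.81

Vertex's profit: π_V = (354 - 4Q)q_V - (163q_V). Setting ∂π_V/∂q_V = 0: 191 - 8q_V - 4(q_E + q_U) = 0.
Ember's profit: π_E = (354 - 4Q)q_E - (77q_E). Setting ∂π_E/∂q_E = 0: 277 - 8q_E - 4(q_V + q_U) = 0.
Umbra's first-order condition: 219 - 8q_U - 4(q_V + q_E) = 0.
Adding the 3 first-order conditions: 687 − 16Q = 0, so Q = 687/16.
Back-substituting: q_V = (191 − 687/4)/4 = 77/16, q_E = (277 − 687/4)/4 = 421/16, q_U = (219 − 687/4)/4 = 189/16.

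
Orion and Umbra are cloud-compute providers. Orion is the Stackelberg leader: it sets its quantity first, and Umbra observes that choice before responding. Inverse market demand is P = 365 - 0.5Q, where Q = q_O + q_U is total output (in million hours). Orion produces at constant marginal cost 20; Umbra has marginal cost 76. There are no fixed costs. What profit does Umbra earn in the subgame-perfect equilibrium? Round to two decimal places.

3916.13

Solve by backward induction. Given q_O, the follower Umbra maximises π_U = (365 - (1/2)q_O - (1/2)q_U)q_U - 76q_U.
Setting the follower's marginal profit to zero, 289 - (1/2)q_O - q_U = 0, i.e. q_U = (289 - (1/2)q_O).
Orion substitutes q_U(q_O) into its own profit: π_O = q_O(365 - (1/2)q_O - (289 - (1/2)q_O)/2) - 20q_O = (441/2 - (1/4)q_O)q_O - 20q_O.
Leader FOC: 401/2 - (1/2)q_O = 0, so q_O = 401.
Then q_U = (289 - (1/2)·401) = 177/2.
Price P = 365 - (1/2)·(979/2) = 481/4.
Umbra's profit: (481/4 - 76)·(177/2) = 3916.1250.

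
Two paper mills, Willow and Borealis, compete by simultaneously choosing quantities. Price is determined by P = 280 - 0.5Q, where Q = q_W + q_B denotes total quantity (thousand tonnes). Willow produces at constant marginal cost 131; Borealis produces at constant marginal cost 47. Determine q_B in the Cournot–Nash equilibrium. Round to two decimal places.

211.33

Willow's profit: π_W = (280 - 0.5Q)q_W - (131q_W). Setting ∂π_W/∂q_W = 0: 149 - q_W - (1/2)(q_B) = 0.
Borealis's first-order condition: 233 - q_B - (1/2)(q_W) = 0.
So q_W = (149 - (1/2)q_B) and q_B = (233 - (1/2)q_W).
Substituting one into the other gives q_W = 130/3 and q_B = 634/3.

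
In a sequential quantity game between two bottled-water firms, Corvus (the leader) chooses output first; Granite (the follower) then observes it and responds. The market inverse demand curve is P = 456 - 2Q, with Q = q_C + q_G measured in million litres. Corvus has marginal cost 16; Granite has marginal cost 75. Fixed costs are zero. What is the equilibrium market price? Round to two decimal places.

140.75

The follower Granite best-responds to any q_C: π_G = (456 - 2Q)q_G - 75q_G.
Setting the follower's marginal profit to zero, 381 - 2q_C - 4q_G = 0, i.e. q_G = (381 - 2q_C)/4.
The leader anticipates this reaction. Substituting into P = 456 - 2Q gives P = 531/2 - q_C, so π_C = (531/2 - q_C)q_C - 16q_C.
Leader FOC: 499/2 - 2q_C = 0, so q_C = 499/4.
Then q_G = (381 - 2·(499/4))/4 = 263/8.
Total output Q = 1261/8, so price P = 456 - 2·(1261/8) = 563/4.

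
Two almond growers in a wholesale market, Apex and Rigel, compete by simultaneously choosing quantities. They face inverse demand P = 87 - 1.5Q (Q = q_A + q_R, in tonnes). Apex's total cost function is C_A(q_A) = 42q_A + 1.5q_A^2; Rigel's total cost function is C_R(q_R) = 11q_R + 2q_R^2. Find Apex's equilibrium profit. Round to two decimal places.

76.71

Apex's profit: π_A = (87 - 1.5Q)q_A - (42q_A + (3/2)q_A²). Setting ∂π_A/∂q_A = 0: 45 - 6q_A - (3/2)(q_R) = 0.
Rigel's profit: π_R = (87 - 1.5Q)q_R - (11q_R + 2q_R²). Setting ∂π_R/∂q_R = 0: 76 - 7q_R - (3/2)(q_A) = 0.
Rearranging gives the reaction functions q_A = (45 - (3/2)q_R)/6 and q_R = (76 - (3/2)q_A)/7.
Solving the pair: q_A = 268/53, q_R = 518/53.
Price P = 87 - (3/2)·(786/53) = 64.7547.
Apex's profit: 64.7547·(268/53) - 42·(268/53) - (3/2)(268/53)² = 76.7077.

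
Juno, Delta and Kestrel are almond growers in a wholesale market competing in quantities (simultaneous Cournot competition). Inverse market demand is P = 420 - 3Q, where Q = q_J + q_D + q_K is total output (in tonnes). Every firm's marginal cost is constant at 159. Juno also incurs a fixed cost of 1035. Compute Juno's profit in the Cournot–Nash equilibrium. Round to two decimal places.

384.19

Each firm earns π_i = (420 - 3Q)q_i - 159q_i.
First-order condition (treating rivals' output as given): 261 - 6q_i - 3·Σ_{j≠i} q_j = 0.
With identical firms every q_j equals q_i, so Σ_{j≠i} q_j = 2q_i and 261 = 12q_i, giving q_i = 87/4.
Price P = 420 - 3·(261/4) = 897/4.
Juno's profit: (897/4 - 159)·(87/4) - 1035 = 384.1875.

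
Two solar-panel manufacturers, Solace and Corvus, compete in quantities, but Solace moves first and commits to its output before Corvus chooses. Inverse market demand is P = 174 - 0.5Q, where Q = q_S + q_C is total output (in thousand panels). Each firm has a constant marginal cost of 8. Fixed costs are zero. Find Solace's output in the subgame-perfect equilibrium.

166

The follower Corvus best-responds to any q_S: π_C = (174 - 0.5Q)q_C - 8q_C.
Follower FOC: 166 - (1/2)q_S - q_C = 0, so q_C(q_S) = (166 - (1/2)q_S).
Solace substitutes q_C(q_S) into its own profit: π_S = q_S(174 - (1/2)q_S - (166 - (1/2)q_S)/2) - 8q_S = (91 - (1/4)q_S)q_S - 8q_S.
Maximising: ∂π_S/∂q_S = 83 - (1/2)q_S = 0, giving q_S = 166.
Then q_C = (166 - (1/2)·166) = 83.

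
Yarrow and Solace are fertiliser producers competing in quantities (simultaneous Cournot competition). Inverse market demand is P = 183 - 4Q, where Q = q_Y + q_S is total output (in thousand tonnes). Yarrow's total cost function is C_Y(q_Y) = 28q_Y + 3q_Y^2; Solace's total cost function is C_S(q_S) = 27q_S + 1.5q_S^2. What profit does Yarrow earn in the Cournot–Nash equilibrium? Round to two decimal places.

Yarrow's profit: π_Y = (183 - 4Q)q_Y - (28q_Y + 3q_Y²). Setting ∂π_Y/∂q_Y = 0: 155 - 14q_Y - 4(q_S) = 0.
Solace's first-order condition: 156 - 11q_S - 4(q_Y) = 0.
Rearranging gives the reaction functions q_Y = (155 - 4q_S)/14 and q_S = (156 - 4q_Y)/11.
Substituting one into the other gives q_Y = 47/6 and q_S = 34/3.
Price P = 183 - 4·(115/6) = 319/3.
Yarrow's profit: (319/3)·(47/6) - 28·(47/6) - 3(47/6)² = 429.5278.

429.53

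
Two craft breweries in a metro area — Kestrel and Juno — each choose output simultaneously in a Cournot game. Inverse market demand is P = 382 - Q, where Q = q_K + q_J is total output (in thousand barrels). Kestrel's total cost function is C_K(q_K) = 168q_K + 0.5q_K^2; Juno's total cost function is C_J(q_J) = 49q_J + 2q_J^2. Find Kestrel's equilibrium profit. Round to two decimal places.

4694.12

Kestrel's profit: π_K = (382 - Q)q_K - (168q_K + (1/2)q_K²). Setting ∂π_K/∂q_K = 0: 214 - 3q_K - (q_J) = 0.
Juno's first-order condition: 333 - 6q_J - (q_K) = 0.
Rearranging gives the reaction functions q_K = (214 - q_J)/3 and q_J = (333 - q_K)/6.
Solving the pair: q_K = 951/17, q_J = 785/17.
Price P = 382 - 1736/17 = 279.8824.
Kestrel's profit: 279.8824·(951/17) - 168·(951/17) - (1/2)(951/17)² = 4694.1228.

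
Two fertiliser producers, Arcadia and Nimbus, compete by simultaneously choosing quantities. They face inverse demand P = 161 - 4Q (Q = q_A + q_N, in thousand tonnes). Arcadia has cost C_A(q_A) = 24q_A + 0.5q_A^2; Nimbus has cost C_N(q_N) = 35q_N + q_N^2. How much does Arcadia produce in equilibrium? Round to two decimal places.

Arcadia's profit: π_A = (161 - 4Q)q_A - (24q_A + (1/2)q_A²). Setting ∂π_A/∂q_A = 0: 137 - 9q_A - 4(q_N) = 0.
Nimbus's first-order condition: 126 - 10q_N - 4(q_A) = 0.
Rearranging gives the reaction functions q_A = (137 - 4q_N)/9 and q_N = (126 - 4q_A)/10.
Substituting one into the other gives q_A = 433/37 and q_N = 293/37.

11.70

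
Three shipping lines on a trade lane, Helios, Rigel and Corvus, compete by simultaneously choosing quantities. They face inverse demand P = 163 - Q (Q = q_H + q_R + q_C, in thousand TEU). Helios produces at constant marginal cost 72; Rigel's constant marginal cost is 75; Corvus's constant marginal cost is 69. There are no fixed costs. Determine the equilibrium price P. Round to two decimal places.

Helios's profit: π_H = (163 - Q)q_H - (72q_H). Setting ∂π_H/∂q_H = 0: 91 - 2q_H - (q_R + q_C) = 0.
Rigel's first-order condition: 88 - 2q_R - (q_H + q_C) = 0.
Corvus's first-order condition: 94 - 2q_C - (q_H + q_R) = 0.
Summing all 3 equations gives 273 − 4Q = 0, hence Q = 273/4.
Back-substituting: q_H = (91 − 273/4) = 91/4, q_R = (88 − 273/4) = 79/4, q_C = (94 − 273/4) = 103/4.
Total output Q = 273/4, so price P = 163 - 273/4 = 379/4.

94.75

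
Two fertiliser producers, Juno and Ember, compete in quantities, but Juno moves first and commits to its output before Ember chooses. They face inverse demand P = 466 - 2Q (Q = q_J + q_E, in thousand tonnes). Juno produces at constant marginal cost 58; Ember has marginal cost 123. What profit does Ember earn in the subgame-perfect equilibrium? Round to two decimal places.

1417.78

Solve by backward induction. Given q_J, the follower Ember maximises π_E = (466 - 2q_J - 2q_E)q_E - 123q_E.
Setting the follower's marginal profit to zero, 343 - 2q_J - 4q_E = 0, i.e. q_E = (343 - 2q_J)/4.
The leader anticipates this reaction. Substituting into P = 466 - 2Q gives P = 589/2 - q_J, so π_J = (589/2 - q_J)q_J - 58q_J.
The leader's first-order condition 473/2 - 2q_J = 0 yields q_J = 473/4.
Then q_E = (343 - 2·(473/4))/4 = 213/8.
Price P = 466 - 2·(1159/8) = 705/4.
Ember's profit: (705/4 - 123)·(213/8) = 1417.7813.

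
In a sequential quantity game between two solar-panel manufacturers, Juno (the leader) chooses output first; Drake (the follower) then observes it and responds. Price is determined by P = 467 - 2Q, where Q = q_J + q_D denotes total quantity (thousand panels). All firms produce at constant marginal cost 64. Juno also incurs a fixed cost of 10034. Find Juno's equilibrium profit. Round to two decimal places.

The follower Drake best-responds to any q_J: π_D = (467 - 2Q)q_D - 64q_D.
Setting the follower's marginal profit to zero, 403 - 2q_J - 4q_D = 0, i.e. q_D = (403 - 2q_J)/4.
Juno substitutes q_D(q_J) into its own profit: π_J = q_J(467 - 2q_J - (403 - 2q_J)/2) - 64q_J = (531/2 - q_J)q_J - 64q_J.
Maximising: ∂π_J/∂q_J = 403/2 - 2q_J = 0, giving q_J = 403/4.
Then q_D = (403 - 2·(403/4))/4 = 403/8.
Price P = 467 - 2·(1209/8) = 659/4.
Juno's profit: (659/4 - 64)·(403/4) - 10034 = 1865/16.

116.56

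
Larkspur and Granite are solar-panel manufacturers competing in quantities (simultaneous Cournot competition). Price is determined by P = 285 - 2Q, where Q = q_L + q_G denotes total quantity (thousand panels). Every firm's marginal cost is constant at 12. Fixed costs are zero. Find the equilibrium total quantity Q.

A representative firm's profit is π_i = q_i(285 - 2Q) - 12q_i.
Setting ∂π_i/∂q_i = 0 with rivals' quantities fixed: 273 - 4q_i - 2q_j = 0.
By symmetry each firm produces the same amount; substituting q_j = q_i yields q_i = 273/6 = 91/2.
Total output Q = 91/2 + 91/2 = 91.

91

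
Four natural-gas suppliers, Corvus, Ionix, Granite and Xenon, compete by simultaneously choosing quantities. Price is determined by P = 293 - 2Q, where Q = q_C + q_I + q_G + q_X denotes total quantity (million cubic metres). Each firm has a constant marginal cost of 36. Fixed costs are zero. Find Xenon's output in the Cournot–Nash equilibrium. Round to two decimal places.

25.70

Each firm earns π_i = (293 - 2Q)q_i - 36q_i.
Setting ∂π_i/∂q_i = 0 with rivals' quantities fixed: 257 - 4q_i - 2·Σ_{j≠i} q_j = 0.
By symmetry each firm produces the same amount; substituting Σ_{j≠i} q_j = 3q_i yields q_i = 257/10.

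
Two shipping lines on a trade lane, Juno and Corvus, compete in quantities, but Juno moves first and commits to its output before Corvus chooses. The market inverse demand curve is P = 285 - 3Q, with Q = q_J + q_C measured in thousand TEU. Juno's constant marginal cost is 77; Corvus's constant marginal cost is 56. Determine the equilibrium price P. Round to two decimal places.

The follower Corvus best-responds to any q_J: π_C = (285 - 3Q)q_C - 56q_C.
∂π_C/∂q_C = 229 - 3q_J - 6q_C = 0 gives the reaction function q_C = (229 - 3q_J)/6.
The leader anticipates this reaction. Substituting into P = 285 - 3Q gives P = 341/2 - (3/2)q_J, so π_J = (341/2 - (3/2)q_J)q_J - 77q_J.
The leader's first-order condition 187/2 - 3q_J = 0 yields q_J = 187/6.
Then q_C = (229 - 3·(187/6))/6 = 271/12.
Total output Q = 215/4, so price P = 285 - 3·(215/4) = 495/4.

123.75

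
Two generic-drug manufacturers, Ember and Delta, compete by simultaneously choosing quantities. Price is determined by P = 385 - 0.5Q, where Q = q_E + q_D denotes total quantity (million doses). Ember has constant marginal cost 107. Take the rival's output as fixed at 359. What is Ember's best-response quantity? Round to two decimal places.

98.50

With the rival's output fixed at 359, Ember's profit is π_E = (385 - (1/2)·359 - (1/2)q_E)q_E - (107q_E) = (411/2 - (1/2)q_E)q_E - (107q_E).
∂π_E/∂q_E = 197/2 - q_E = 0, so q_E = 197/2.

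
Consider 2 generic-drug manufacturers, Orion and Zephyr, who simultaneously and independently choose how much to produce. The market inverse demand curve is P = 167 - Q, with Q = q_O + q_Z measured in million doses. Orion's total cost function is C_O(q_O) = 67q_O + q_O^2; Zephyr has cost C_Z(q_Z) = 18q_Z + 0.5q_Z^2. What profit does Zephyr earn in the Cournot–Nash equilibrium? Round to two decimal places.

Orion's profit: π_O = (167 - Q)q_O - (67q_O + q_O²). Setting ∂π_O/∂q_O = 0: 100 - 4q_O - (q_Z) = 0.
Zephyr's profit: π_Z = (167 - Q)q_Z - (18q_Z + (1/2)q_Z²). Setting ∂π_Z/∂q_Z = 0: 149 - 3q_Z - (q_O) = 0.
Rearranging gives the reaction functions q_O = (100 - q_Z)/4 and q_Z = (149 - q_O)/3.
Substituting one into the other gives q_O = 151/11 and q_Z = 496/11.
Price P = 167 - 647/11 = 1190/11.
Zephyr's profit: (1190/11)·(496/11) - 18·(496/11) - (1/2)(496/11)² = 3049.7851.

3049.79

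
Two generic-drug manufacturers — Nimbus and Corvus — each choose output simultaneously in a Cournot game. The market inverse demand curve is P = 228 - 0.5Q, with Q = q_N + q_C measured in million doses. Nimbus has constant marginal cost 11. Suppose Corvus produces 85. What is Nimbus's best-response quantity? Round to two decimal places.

174.50

With the rival's output fixed at 85, Nimbus's profit is π_N = (228 - (1/2)·85 - (1/2)q_N)q_N - (11q_N) = (371/2 - (1/2)q_N)q_N - (11q_N).
∂π_N/∂q_N = 349/2 - q_N = 0, so q_N = 349/2.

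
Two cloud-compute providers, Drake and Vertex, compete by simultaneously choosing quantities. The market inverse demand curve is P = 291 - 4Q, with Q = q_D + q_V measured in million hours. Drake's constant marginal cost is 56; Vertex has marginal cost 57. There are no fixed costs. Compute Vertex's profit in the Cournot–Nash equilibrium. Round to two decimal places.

Drake's profit: π_D = (291 - 4Q)q_D - (56q_D). Setting ∂π_D/∂q_D = 0: 235 - 8q_D - 4(q_V) = 0.
Vertex's first-order condition: 234 - 8q_V - 4(q_D) = 0.
Rearranging gives the reaction functions q_D = (235 - 4q_V)/8 and q_V = (234 - 4q_D)/8.
Substituting one into the other gives q_D = 59/3 and q_V = 233/12.
Price P = 291 - 4·(469/12) = 404/3.
Vertex's profit: (404/3 - 57)·(233/12) = 1508.0278.

1508.03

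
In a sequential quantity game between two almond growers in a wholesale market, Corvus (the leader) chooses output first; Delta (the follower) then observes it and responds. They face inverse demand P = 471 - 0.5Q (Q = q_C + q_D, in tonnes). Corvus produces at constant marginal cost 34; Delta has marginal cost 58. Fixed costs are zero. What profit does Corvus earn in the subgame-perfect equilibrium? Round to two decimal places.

53130.25

The follower Delta best-responds to any q_C: π_D = (471 - 0.5Q)q_D - 58q_D.
Setting the follower's marginal profit to zero, 413 - (1/2)q_C - q_D = 0, i.e. q_D = (413 - (1/2)q_C).
Corvus substitutes q_D(q_C) into its own profit: π_C = q_C(471 - (1/2)q_C - (413 - (1/2)q_C)/2) - 34q_C = (529/2 - (1/4)q_C)q_C - 34q_C.
Leader FOC: 461/2 - (1/2)q_C = 0, so q_C = 461.
Then q_D = (413 - (1/2)·461) = 365/2.
Price P = 471 - (1/2)·(1287/2) = 597/4.
Corvus's profit: (597/4 - 34)·461 = 53130.2500.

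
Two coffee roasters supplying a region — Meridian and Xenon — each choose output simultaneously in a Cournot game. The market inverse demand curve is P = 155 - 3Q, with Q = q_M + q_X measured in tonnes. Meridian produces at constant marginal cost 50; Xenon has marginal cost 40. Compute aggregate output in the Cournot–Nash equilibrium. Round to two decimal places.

24.44

Meridian's profit: π_M = (155 - 3Q)q_M - (50q_M). Setting ∂π_M/∂q_M = 0: 105 - 6q_M - 3(q_X) = 0.
Xenon's profit: π_X = (155 - 3Q)q_X - (40q_X). Setting ∂π_X/∂q_X = 0: 115 - 6q_X - 3(q_M) = 0.
So q_M = (105 - 3q_X)/6 and q_X = (115 - 3q_M)/6.
Substituting one into the other gives q_M = 95/9 and q_X = 125/9.
Total output Q = 95/9 + 125/9 = 220/9.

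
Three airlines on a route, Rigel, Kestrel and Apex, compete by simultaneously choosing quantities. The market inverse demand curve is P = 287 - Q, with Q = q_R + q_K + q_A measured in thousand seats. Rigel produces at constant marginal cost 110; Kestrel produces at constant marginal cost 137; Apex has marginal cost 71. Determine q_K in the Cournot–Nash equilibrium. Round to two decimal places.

Rigel's profit: π_R = (287 - Q)q_R - (110q_R). Setting ∂π_R/∂q_R = 0: 177 - 2q_R - (q_K + q_A) = 0.
Kestrel's profit: π_K = (287 - Q)q_K - (137q_K). Setting ∂π_K/∂q_K = 0: 150 - 2q_K - (q_R + q_A) = 0.
Apex's profit: π_A = (287 - Q)q_A - (71q_A). Setting ∂π_A/∂q_A = 0: 216 - 2q_A - (q_R + q_K) = 0.
Adding the 3 conditions: 543 − 2Q − 2Q = 0, i.e. Q = 543/4.
Back-substituting: q_R = (177 − 543/4) = 165/4, q_K = (150 − 543/4) = 57/4, q_A = (216 − 543/4) = 321/4.

14.25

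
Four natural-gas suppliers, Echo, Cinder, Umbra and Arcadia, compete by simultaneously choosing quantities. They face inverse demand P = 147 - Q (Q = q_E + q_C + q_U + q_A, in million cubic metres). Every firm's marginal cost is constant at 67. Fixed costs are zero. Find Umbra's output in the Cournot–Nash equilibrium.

Each firm earns π_i = (147 - Q)q_i - 67q_i.
Setting ∂π_i/∂q_i = 0 with rivals' quantities fixed: 80 - 2q_i - Σ_{j≠i} q_j = 0.
By symmetry each firm produces the same amount; substituting Σ_{j≠i} q_j = 3q_i yields q_i = 80/5 = 16.

16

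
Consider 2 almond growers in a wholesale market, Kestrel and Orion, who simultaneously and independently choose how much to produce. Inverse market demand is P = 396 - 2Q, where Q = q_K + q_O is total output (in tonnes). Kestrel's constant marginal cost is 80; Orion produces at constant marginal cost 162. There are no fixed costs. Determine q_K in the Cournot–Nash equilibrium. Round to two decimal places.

Kestrel's profit: π_K = (396 - 2Q)q_K - (80q_K). Setting ∂π_K/∂q_K = 0: 316 - 4q_K - 2(q_O) = 0.
Orion's profit: π_O = (396 - 2Q)q_O - (162q_O). Setting ∂π_O/∂q_O = 0: 234 - 4q_O - 2(q_K) = 0.
Best responses: q_K = (316 - 2q_O)/4, q_O = (234 - 2q_K)/4.
Substituting one into the other gives q_K = 199/3 and q_O = 76/3.

66.33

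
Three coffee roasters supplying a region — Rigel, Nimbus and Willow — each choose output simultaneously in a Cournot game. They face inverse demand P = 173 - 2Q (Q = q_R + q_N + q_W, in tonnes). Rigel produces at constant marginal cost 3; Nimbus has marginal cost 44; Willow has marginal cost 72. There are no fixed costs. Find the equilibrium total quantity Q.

Rigel's profit: π_R = (173 - 2Q)q_R - (3q_R). Setting ∂π_R/∂q_R = 0: 170 - 4q_R - 2(q_N + q_W) = 0.
Nimbus's profit: π_N = (173 - 2Q)q_N - (44q_N). Setting ∂π_N/∂q_N = 0: 129 - 4q_N - 2(q_R + q_W) = 0.
Willow's profit: π_W = (173 - 2Q)q_W - (72q_W). Setting ∂π_W/∂q_W = 0: 101 - 4q_W - 2(q_R + q_N) = 0.
Adding the 3 conditions: 400 − 4Q − 4Q = 0, i.e. Q = 50.
Back-substituting: q_R = (170 − 100)/2 = 35, q_N = (129 − 100)/2 = 29/2, q_W = (101 − 100)/2 = 1/2.
Total output Q = 35 + 29/2 + 1/2 = 50.

50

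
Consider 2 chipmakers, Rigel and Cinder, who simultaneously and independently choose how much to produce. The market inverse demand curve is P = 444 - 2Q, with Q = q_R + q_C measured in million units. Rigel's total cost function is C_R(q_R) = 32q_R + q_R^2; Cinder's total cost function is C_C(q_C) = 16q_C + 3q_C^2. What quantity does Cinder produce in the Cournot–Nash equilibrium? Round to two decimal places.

31.14

Rigel's profit: π_R = (444 - 2Q)q_R - (32q_R + q_R²). Setting ∂π_R/∂q_R = 0: 412 - 6q_R - 2(q_C) = 0.
Cinder's first-order condition: 428 - 10q_C - 2(q_R) = 0.
Rearranging gives the reaction functions q_R = (412 - 2q_C)/6 and q_C = (428 - 2q_R)/10.
Solving the pair: q_R = 408/7, q_C = 218/7.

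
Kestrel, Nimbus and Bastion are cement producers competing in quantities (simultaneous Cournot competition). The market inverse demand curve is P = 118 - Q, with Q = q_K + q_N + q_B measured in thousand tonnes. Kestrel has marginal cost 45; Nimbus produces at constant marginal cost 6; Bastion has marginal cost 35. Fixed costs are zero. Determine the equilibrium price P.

Kestrel's profit: π_K = (118 - Q)q_K - (45q_K). Setting ∂π_K/∂q_K = 0: 73 - 2q_K - (q_N + q_B) = 0.
Nimbus's first-order condition: 112 - 2q_N - (q_K + q_B) = 0.
Bastion's profit: π_B = (118 - Q)q_B - (35q_B). Setting ∂π_B/∂q_B = 0: 83 - 2q_B - (q_K + q_N) = 0.
Adding the 3 conditions: 268 − 2Q − 2Q = 0, i.e. Q = 67.
Back-substituting: q_K = (73 − 67) = 6, q_N = (112 − 67) = 45, q_B = (83 − 67) = 16.
Total output Q = 67, so price P = 118 - 67 = 51.

51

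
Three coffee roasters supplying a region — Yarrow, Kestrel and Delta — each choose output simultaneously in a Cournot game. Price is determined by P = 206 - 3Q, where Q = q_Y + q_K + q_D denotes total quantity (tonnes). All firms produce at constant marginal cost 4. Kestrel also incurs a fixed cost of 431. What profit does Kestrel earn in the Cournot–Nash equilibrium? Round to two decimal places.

A representative firm's profit is π_i = q_i(206 - 3Q) - 4q_i.
Setting ∂π_i/∂q_i = 0 with rivals' quantities fixed: 202 - 6q_i - 3·Σ_{j≠i} q_j = 0.
By symmetry each firm produces the same amount; substituting Σ_{j≠i} q_j = 2q_i yields q_i = 202/12 = 101/6.
Price P = 206 - 3·(101/2) = 109/2.
Kestrel's profit: (109/2 - 4)·(101/6) - 431 = 419.0833.

419.08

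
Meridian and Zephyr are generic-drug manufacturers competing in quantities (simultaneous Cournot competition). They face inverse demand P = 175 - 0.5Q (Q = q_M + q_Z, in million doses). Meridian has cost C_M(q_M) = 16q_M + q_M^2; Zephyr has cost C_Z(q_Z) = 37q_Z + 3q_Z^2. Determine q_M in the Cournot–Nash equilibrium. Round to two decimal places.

Meridian's profit: π_M = (175 - 0.5Q)q_M - (16q_M + q_M²). Setting ∂π_M/∂q_M = 0: 159 - 3q_M - (1/2)(q_Z) = 0.
Zephyr's first-order condition: 138 - 7q_Z - (1/2)(q_M) = 0.
So q_M = (159 - (1/2)q_Z)/3 and q_Z = (138 - (1/2)q_M)/7.
Substituting one into the other gives q_M = 50.3133 and q_Z = 1338/83.

50.31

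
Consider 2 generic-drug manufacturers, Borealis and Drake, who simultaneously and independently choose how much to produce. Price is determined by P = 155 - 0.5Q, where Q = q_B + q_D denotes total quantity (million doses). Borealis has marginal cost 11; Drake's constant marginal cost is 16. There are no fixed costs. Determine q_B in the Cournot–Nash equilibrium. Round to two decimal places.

99.33

Borealis's profit: π_B = (155 - 0.5Q)q_B - (11q_B). Setting ∂π_B/∂q_B = 0: 144 - q_B - (1/2)(q_D) = 0.
Drake's profit: π_D = (155 - 0.5Q)q_D - (16q_D). Setting ∂π_D/∂q_D = 0: 139 - q_D - (1/2)(q_B) = 0.
So q_B = (144 - (1/2)q_D) and q_D = (139 - (1/2)q_B).
Solving the pair: q_B = 298/3, q_D = 268/3.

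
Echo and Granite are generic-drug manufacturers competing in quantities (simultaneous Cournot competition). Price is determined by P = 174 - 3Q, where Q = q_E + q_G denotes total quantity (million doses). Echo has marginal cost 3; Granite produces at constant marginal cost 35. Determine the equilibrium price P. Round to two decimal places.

70.67

Echo's profit: π_E = (174 - 3Q)q_E - (3q_E). Setting ∂π_E/∂q_E = 0: 171 - 6q_E - 3(q_G) = 0.
Granite's profit: π_G = (174 - 3Q)q_G - (35q_G). Setting ∂π_G/∂q_G = 0: 139 - 6q_G - 3(q_E) = 0.
Rearranging gives the reaction functions q_E = (171 - 3q_G)/6 and q_G = (139 - 3q_E)/6.
Solving the pair: q_E = 203/9, q_G = 107/9.
Total output Q = 310/9, so price P = 174 - 3·(310/9) = 212/3.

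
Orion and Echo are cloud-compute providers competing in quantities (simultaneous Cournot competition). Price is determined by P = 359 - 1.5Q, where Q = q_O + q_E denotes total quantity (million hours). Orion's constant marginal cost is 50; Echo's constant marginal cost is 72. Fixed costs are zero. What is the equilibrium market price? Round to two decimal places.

160.33

Orion's profit: π_O = (359 - 1.5Q)q_O - (50q_O). Setting ∂π_O/∂q_O = 0: 309 - 3q_O - (3/2)(q_E) = 0.
Echo's profit: π_E = (359 - 1.5Q)q_E - (72q_E). Setting ∂π_E/∂q_E = 0: 287 - 3q_E - (3/2)(q_O) = 0.
Rearranging gives the reaction functions q_O = (309 - (3/2)q_E)/3 and q_E = (287 - (3/2)q_O)/3.
Substituting one into the other gives q_O = 662/9 and q_E = 530/9.
Total output Q = 1192/9, so price P = 359 - (3/2)·(1192/9) = 481/3.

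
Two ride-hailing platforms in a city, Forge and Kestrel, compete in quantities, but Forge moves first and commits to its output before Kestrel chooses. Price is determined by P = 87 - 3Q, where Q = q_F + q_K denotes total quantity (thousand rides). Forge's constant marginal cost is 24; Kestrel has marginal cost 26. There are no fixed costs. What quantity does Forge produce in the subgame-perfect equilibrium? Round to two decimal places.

10.83

Solve by backward induction. Given q_F, the follower Kestrel maximises π_K = (87 - 3q_F - 3q_K)q_K - 26q_K.
Follower FOC: 61 - 3q_F - 6q_K = 0, so q_K(q_F) = (61 - 3q_F)/6.
Forge substitutes q_K(q_F) into its own profit: π_F = q_F(87 - 3q_F - (61 - 3q_F)/2) - 24q_F = (113/2 - (3/2)q_F)q_F - 24q_F.
Leader FOC: 65/2 - 3q_F = 0, so q_F = 65/6.
Then q_K = (61 - 3·(65/6))/6 = 19/4.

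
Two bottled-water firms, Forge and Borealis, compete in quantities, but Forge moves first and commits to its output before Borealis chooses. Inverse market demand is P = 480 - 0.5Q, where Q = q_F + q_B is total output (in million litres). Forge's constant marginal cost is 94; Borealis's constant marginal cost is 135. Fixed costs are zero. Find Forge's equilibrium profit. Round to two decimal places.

45582.25

The follower Borealis best-responds to any q_F: π_B = (480 - 0.5Q)q_B - 135q_B.
Setting the follower's marginal profit to zero, 345 - (1/2)q_F - q_B = 0, i.e. q_B = (345 - (1/2)q_F).
The leader anticipates this reaction. Substituting into P = 480 - 0.5Q gives P = 615/2 - (1/4)q_F, so π_F = (615/2 - (1/4)q_F)q_F - 94q_F.
Maximising: ∂π_F/∂q_F = 427/2 - (1/2)q_F = 0, giving q_F = 427.
Then q_B = (345 - (1/2)·427) = 263/2.
Price P = 480 - (1/2)·(1117/2) = 803/4.
Forge's profit: (803/4 - 94)·427 = 45582.2500.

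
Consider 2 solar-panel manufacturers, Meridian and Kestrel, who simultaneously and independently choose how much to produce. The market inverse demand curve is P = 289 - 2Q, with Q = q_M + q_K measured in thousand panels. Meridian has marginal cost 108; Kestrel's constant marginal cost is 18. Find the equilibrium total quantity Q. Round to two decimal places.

75.33

Meridian's profit: π_M = (289 - 2Q)q_M - (108q_M). Setting ∂π_M/∂q_M = 0: 181 - 4q_M - 2(q_K) = 0.
Kestrel's profit: π_K = (289 - 2Q)q_K - (18q_K). Setting ∂π_K/∂q_K = 0: 271 - 4q_K - 2(q_M) = 0.
So q_M = (181 - 2q_K)/4 and q_K = (271 - 2q_M)/4.
Solving the pair: q_M = 91/6, q_K = 361/6.
Total output Q = 91/6 + 361/6 = 226/3.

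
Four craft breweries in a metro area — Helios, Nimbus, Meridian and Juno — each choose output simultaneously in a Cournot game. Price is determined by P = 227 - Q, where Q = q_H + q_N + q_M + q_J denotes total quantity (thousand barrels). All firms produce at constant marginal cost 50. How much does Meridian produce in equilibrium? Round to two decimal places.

A representative firm's profit is π_i = q_i(227 - Q) - 50q_i.
First-order condition (treating rivals' output as given): 177 - 2q_i - Σ_{j≠i} q_j = 0.
With identical firms every q_j equals q_i, so Σ_{j≠i} q_j = 3q_i and 177 = 5q_i, giving q_i = 177/5.

35.40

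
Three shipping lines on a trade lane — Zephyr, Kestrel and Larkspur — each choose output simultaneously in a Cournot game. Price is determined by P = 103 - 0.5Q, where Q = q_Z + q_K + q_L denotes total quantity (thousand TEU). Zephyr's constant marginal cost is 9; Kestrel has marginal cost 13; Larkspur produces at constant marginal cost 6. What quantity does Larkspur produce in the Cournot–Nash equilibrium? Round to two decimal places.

53.50

Zephyr's profit: π_Z = (103 - 0.5Q)q_Z - (9q_Z). Setting ∂π_Z/∂q_Z = 0: 94 - q_Z - (1/2)(q_K + q_L) = 0.
Kestrel's profit: π_K = (103 - 0.5Q)q_K - (13q_K). Setting ∂π_K/∂q_K = 0: 90 - q_K - (1/2)(q_Z + q_L) = 0.
Larkspur's profit: π_L = (103 - 0.5Q)q_L - (6q_L). Setting ∂π_L/∂q_L = 0: 97 - q_L - (1/2)(q_Z + q_K) = 0.
Adding the 3 conditions: 281 − Q − Q = 0, i.e. Q = 281/2.
Back-substituting: q_Z = (94 − 281/4)/(1/2) = 95/2, q_K = (90 − 281/4)/(1/2) = 79/2, q_L = (97 − 281/4)/(1/2) = 107/2.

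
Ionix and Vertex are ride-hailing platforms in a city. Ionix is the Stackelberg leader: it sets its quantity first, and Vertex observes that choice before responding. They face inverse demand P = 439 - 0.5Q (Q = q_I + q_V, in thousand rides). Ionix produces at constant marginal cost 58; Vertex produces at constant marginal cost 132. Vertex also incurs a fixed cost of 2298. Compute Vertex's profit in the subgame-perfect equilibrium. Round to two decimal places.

The follower Vertex best-responds to any q_I: π_V = (439 - 0.5Q)q_V - 132q_V.
Follower FOC: 307 - (1/2)q_I - q_V = 0, so q_V(q_I) = (307 - (1/2)q_I).
The leader anticipates this reaction. Substituting into P = 439 - 0.5Q gives P = 571/2 - (1/4)q_I, so π_I = (571/2 - (1/4)q_I)q_I - 58q_I.
Leader FOC: 455/2 - (1/2)q_I = 0, so q_I = 455.
Then q_V = (307 - (1/2)·455) = 159/2.
Price P = 439 - (1/2)·(1069/2) = 687/4.
Vertex's profit: (687/4 - 132)·(159/2) - 2298 = 862.1250.

862.13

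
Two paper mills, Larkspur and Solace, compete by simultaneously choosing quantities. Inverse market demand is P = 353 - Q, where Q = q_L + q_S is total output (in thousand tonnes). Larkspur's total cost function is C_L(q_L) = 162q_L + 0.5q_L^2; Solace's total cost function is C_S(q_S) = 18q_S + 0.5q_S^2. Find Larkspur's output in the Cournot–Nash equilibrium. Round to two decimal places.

Larkspur's profit: π_L = (353 - Q)q_L - (162q_L + (1/2)q_L²). Setting ∂π_L/∂q_L = 0: 191 - 3q_L - (q_S) = 0.
Solace's profit: π_S = (353 - Q)q_S - (18q_S + (1/2)q_S²). Setting ∂π_S/∂q_S = 0: 335 - 3q_S - (q_L) = 0.
Best responses: q_L = (191 - q_S)/3, q_S = (335 - q_L)/3.
Substituting one into the other gives q_L = 119/4 and q_S = 407/4.

29.75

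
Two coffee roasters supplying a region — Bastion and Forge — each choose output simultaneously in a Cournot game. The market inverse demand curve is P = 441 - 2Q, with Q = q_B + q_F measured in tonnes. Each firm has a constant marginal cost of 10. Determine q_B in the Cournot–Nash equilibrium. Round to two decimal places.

Each firm earns π_i = (441 - 2Q)q_i - 10q_i.
Setting ∂π_i/∂q_i = 0 with rivals' quantities fixed: 431 - 4q_i - 2q_j = 0.
By symmetry each firm produces the same amount; substituting q_j = q_i yields q_i = 431/6.

71.83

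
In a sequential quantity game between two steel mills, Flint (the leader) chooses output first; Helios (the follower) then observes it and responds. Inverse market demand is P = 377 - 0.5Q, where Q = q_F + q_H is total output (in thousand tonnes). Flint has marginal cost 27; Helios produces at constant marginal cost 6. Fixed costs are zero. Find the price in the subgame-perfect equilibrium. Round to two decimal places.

109.25

Solve by backward induction. Given q_F, the follower Helios maximises π_H = (377 - (1/2)q_F - (1/2)q_H)q_H - 6q_H.
Setting the follower's marginal profit to zero, 371 - (1/2)q_F - q_H = 0, i.e. q_H = (371 - (1/2)q_F).
The leader anticipates this reaction. Substituting into P = 377 - 0.5Q gives P = 383/2 - (1/4)q_F, so π_F = (383/2 - (1/4)q_F)q_F - 27q_F.
The leader's first-order condition 329/2 - (1/2)q_F = 0 yields q_F = 329.
Then q_H = (371 - (1/2)·329) = 413/2.
Total output Q = 1071/2, so price P = 377 - (1/2)·(1071/2) = 437/4.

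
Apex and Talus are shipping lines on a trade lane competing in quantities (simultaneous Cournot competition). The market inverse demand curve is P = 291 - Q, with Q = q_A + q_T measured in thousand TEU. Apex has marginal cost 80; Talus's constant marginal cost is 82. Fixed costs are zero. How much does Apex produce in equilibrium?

Apex's profit: π_A = (291 - Q)q_A - (80q_A). Setting ∂π_A/∂q_A = 0: 211 - 2q_A - (q_T) = 0.
Talus's first-order condition: 209 - 2q_T - (q_A) = 0.
Best responses: q_A = (211 - q_T)/2, q_T = (209 - q_A)/2.
Substituting one into the other gives q_A = 71 and q_T = 69.

71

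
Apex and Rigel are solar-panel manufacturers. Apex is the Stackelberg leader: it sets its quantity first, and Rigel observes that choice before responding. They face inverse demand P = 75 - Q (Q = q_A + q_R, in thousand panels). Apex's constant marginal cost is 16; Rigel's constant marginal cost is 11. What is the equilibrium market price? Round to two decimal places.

Solve by backward induction. Given q_A, the follower Rigel maximises π_R = (75 - q_A - q_R)q_R - 11q_R.
∂π_R/∂q_R = 64 - q_A - 2q_R = 0 gives the reaction function q_R = (64 - q_A)/2.
The leader anticipates this reaction. Substituting into P = 75 - Q gives P = 43 - (1/2)q_A, so π_A = (43 - (1/2)q_A)q_A - 16q_A.
Leader FOC: 27 - q_A = 0, so q_A = 27.
Then q_R = (64 - 27)/2 = 37/2.
Total output Q = 91/2, so price P = 75 - 91/2 = 59/2.

29.50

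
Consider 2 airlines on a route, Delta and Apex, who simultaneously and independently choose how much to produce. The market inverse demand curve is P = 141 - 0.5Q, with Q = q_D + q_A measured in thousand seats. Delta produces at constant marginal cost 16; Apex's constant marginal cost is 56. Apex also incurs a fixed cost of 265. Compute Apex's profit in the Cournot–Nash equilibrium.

Delta's profit: π_D = (141 - 0.5Q)q_D - (16q_D). Setting ∂π_D/∂q_D = 0: 125 - q_D - (1/2)(q_A) = 0.
Apex's profit: π_A = (141 - 0.5Q)q_A - (56q_A). Setting ∂π_A/∂q_A = 0: 85 - q_A - (1/2)(q_D) = 0.
Rearranging gives the reaction functions q_D = (125 - (1/2)q_A) and q_A = (85 - (1/2)q_D).
Substituting one into the other gives q_D = 110 and q_A = 30.
Price P = 141 - (1/2)·140 = 71.
Apex's profit: (71 - 56)·30 - 265 = 185.

185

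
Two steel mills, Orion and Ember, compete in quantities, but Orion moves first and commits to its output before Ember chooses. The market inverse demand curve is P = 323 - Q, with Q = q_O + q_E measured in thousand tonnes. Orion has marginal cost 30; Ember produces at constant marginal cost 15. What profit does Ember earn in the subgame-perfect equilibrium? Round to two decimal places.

7140.25

Solve by backward induction. Given q_O, the follower Ember maximises π_E = (323 - q_O - q_E)q_E - 15q_E.
Follower FOC: 308 - q_O - 2q_E = 0, so q_E(q_O) = (308 - q_O)/2.
Orion substitutes q_E(q_O) into its own profit: π_O = q_O(323 - q_O - (308 - q_O)/2) - 30q_O = (169 - (1/2)q_O)q_O - 30q_O.
The leader's first-order condition 139 - q_O = 0 yields q_O = 139.
Then q_E = (308 - 139)/2 = 169/2.
Price P = 323 - 447/2 = 199/2.
Ember's profit: (199/2 - 15)·(169/2) = 7140.2500.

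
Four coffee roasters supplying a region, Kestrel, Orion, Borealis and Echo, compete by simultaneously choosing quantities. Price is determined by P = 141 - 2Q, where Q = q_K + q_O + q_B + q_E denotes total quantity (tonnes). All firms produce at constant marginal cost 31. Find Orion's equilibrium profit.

Each firm earns π_i = (141 - 2Q)q_i - 31q_i.
First-order condition (treating rivals' output as given): 110 - 4q_i - 2·Σ_{j≠i} q_j = 0.
With identical firms every q_j equals q_i, so Σ_{j≠i} q_j = 3q_i and 110 = 10q_i, giving q_i = 11.
Price P = 141 - 2·44 = 53.
Orion's profit: (53 - 31)·11 = 242.

242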